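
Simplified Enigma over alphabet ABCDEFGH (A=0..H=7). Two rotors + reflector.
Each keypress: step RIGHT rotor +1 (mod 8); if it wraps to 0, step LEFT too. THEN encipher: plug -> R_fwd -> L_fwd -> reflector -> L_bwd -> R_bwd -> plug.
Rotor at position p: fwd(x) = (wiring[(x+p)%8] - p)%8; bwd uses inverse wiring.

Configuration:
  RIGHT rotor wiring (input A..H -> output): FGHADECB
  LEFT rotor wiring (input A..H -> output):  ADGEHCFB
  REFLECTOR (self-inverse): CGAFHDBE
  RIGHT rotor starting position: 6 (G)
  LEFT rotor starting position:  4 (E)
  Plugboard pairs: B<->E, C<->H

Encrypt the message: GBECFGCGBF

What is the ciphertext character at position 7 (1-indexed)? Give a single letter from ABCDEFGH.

Char 1 ('G'): step: R->7, L=4; G->plug->G->R->F->L->H->refl->E->L'->E->R'->F->plug->F
Char 2 ('B'): step: R->0, L->5 (L advanced); B->plug->E->R->D->L->D->refl->F->L'->A->R'->D->plug->D
Char 3 ('E'): step: R->1, L=5; E->plug->B->R->G->L->H->refl->E->L'->C->R'->D->plug->D
Char 4 ('C'): step: R->2, L=5; C->plug->H->R->E->L->G->refl->B->L'->F->R'->A->plug->A
Char 5 ('F'): step: R->3, L=5; F->plug->F->R->C->L->E->refl->H->L'->G->R'->E->plug->B
Char 6 ('G'): step: R->4, L=5; G->plug->G->R->D->L->D->refl->F->L'->A->R'->B->plug->E
Char 7 ('C'): step: R->5, L=5; C->plug->H->R->G->L->H->refl->E->L'->C->R'->F->plug->F

F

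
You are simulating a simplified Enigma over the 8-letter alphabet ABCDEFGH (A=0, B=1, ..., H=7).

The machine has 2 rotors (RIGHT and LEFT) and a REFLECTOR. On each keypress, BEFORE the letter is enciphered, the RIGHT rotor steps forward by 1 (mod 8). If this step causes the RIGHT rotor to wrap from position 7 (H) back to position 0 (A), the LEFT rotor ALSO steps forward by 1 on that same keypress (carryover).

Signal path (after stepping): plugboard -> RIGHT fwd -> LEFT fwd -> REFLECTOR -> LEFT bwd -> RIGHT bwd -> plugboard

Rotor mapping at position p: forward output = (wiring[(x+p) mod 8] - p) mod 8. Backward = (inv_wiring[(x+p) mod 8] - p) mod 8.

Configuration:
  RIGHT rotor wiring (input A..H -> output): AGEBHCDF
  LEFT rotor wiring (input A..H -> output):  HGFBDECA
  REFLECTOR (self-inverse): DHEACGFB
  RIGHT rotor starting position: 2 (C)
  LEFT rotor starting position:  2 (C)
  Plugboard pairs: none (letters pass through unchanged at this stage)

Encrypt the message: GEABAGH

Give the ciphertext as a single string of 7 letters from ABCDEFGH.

Answer: CGBFDFA

Derivation:
Char 1 ('G'): step: R->3, L=2; G->plug->G->R->D->L->C->refl->E->L'->H->R'->C->plug->C
Char 2 ('E'): step: R->4, L=2; E->plug->E->R->E->L->A->refl->D->L'->A->R'->G->plug->G
Char 3 ('A'): step: R->5, L=2; A->plug->A->R->F->L->G->refl->F->L'->G->R'->B->plug->B
Char 4 ('B'): step: R->6, L=2; B->plug->B->R->H->L->E->refl->C->L'->D->R'->F->plug->F
Char 5 ('A'): step: R->7, L=2; A->plug->A->R->G->L->F->refl->G->L'->F->R'->D->plug->D
Char 6 ('G'): step: R->0, L->3 (L advanced); G->plug->G->R->D->L->H->refl->B->L'->C->R'->F->plug->F
Char 7 ('H'): step: R->1, L=3; H->plug->H->R->H->L->C->refl->E->L'->F->R'->A->plug->A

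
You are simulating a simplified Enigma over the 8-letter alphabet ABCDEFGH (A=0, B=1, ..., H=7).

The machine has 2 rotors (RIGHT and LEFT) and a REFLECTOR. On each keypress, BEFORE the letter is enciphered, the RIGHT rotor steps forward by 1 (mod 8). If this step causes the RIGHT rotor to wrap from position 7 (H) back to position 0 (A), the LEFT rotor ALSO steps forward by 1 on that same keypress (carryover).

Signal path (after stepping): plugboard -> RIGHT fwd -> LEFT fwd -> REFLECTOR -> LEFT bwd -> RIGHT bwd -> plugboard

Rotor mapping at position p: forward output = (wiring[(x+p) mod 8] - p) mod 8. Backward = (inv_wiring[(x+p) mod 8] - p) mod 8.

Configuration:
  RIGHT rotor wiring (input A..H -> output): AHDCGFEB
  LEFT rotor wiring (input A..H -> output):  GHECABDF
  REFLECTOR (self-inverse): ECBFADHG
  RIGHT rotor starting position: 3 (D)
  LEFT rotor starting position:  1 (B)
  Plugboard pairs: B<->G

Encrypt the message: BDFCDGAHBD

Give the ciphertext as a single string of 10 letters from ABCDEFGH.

Answer: GAAECFBBDE

Derivation:
Char 1 ('B'): step: R->4, L=1; B->plug->G->R->H->L->F->refl->D->L'->B->R'->B->plug->G
Char 2 ('D'): step: R->5, L=1; D->plug->D->R->D->L->H->refl->G->L'->A->R'->A->plug->A
Char 3 ('F'): step: R->6, L=1; F->plug->F->R->E->L->A->refl->E->L'->G->R'->A->plug->A
Char 4 ('C'): step: R->7, L=1; C->plug->C->R->A->L->G->refl->H->L'->D->R'->E->plug->E
Char 5 ('D'): step: R->0, L->2 (L advanced); D->plug->D->R->C->L->G->refl->H->L'->D->R'->C->plug->C
Char 6 ('G'): step: R->1, L=2; G->plug->B->R->C->L->G->refl->H->L'->D->R'->F->plug->F
Char 7 ('A'): step: R->2, L=2; A->plug->A->R->B->L->A->refl->E->L'->G->R'->G->plug->B
Char 8 ('H'): step: R->3, L=2; H->plug->H->R->A->L->C->refl->B->L'->E->R'->G->plug->B
Char 9 ('B'): step: R->4, L=2; B->plug->G->R->H->L->F->refl->D->L'->F->R'->D->plug->D
Char 10 ('D'): step: R->5, L=2; D->plug->D->R->D->L->H->refl->G->L'->C->R'->E->plug->E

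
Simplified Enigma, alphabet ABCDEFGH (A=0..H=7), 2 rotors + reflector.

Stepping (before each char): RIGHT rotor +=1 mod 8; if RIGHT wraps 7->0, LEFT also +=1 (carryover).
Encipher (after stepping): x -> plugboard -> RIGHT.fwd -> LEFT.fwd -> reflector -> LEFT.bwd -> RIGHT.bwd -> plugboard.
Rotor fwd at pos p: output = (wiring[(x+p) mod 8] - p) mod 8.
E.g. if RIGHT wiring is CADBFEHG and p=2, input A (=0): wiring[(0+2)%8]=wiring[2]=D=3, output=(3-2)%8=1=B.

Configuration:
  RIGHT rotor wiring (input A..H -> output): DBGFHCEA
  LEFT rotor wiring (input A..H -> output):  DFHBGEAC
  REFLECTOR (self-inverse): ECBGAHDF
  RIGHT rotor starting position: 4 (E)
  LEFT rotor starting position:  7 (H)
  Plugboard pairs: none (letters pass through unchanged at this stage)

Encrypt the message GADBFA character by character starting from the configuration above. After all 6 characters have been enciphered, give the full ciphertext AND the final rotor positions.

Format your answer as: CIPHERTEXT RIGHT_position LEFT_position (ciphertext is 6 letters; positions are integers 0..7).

Answer: HCBFGD 2 0

Derivation:
Char 1 ('G'): step: R->5, L=7; G->plug->G->R->A->L->D->refl->G->L'->C->R'->H->plug->H
Char 2 ('A'): step: R->6, L=7; A->plug->A->R->G->L->F->refl->H->L'->F->R'->C->plug->C
Char 3 ('D'): step: R->7, L=7; D->plug->D->R->H->L->B->refl->C->L'->E->R'->B->plug->B
Char 4 ('B'): step: R->0, L->0 (L advanced); B->plug->B->R->B->L->F->refl->H->L'->C->R'->F->plug->F
Char 5 ('F'): step: R->1, L=0; F->plug->F->R->D->L->B->refl->C->L'->H->R'->G->plug->G
Char 6 ('A'): step: R->2, L=0; A->plug->A->R->E->L->G->refl->D->L'->A->R'->D->plug->D
Final: ciphertext=HCBFGD, RIGHT=2, LEFT=0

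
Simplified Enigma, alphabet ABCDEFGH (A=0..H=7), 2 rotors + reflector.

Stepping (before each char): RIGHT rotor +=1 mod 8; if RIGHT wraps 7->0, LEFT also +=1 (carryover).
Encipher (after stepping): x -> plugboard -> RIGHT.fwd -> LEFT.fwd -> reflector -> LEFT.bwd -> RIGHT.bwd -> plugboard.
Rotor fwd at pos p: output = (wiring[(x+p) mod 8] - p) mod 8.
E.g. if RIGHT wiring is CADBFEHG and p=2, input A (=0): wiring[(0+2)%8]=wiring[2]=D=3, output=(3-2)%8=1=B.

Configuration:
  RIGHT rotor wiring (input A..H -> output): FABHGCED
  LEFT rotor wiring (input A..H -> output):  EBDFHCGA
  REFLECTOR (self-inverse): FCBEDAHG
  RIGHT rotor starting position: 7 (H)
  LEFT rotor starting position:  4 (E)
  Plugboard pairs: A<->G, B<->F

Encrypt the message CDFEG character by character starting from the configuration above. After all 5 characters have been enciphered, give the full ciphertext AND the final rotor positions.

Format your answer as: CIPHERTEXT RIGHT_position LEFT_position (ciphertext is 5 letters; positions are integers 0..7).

Answer: DBAHB 4 5

Derivation:
Char 1 ('C'): step: R->0, L->5 (L advanced); C->plug->C->R->B->L->B->refl->C->L'->H->R'->D->plug->D
Char 2 ('D'): step: R->1, L=5; D->plug->D->R->F->L->G->refl->H->L'->D->R'->F->plug->B
Char 3 ('F'): step: R->2, L=5; F->plug->B->R->F->L->G->refl->H->L'->D->R'->G->plug->A
Char 4 ('E'): step: R->3, L=5; E->plug->E->R->A->L->F->refl->A->L'->G->R'->H->plug->H
Char 5 ('G'): step: R->4, L=5; G->plug->A->R->C->L->D->refl->E->L'->E->R'->F->plug->B
Final: ciphertext=DBAHB, RIGHT=4, LEFT=5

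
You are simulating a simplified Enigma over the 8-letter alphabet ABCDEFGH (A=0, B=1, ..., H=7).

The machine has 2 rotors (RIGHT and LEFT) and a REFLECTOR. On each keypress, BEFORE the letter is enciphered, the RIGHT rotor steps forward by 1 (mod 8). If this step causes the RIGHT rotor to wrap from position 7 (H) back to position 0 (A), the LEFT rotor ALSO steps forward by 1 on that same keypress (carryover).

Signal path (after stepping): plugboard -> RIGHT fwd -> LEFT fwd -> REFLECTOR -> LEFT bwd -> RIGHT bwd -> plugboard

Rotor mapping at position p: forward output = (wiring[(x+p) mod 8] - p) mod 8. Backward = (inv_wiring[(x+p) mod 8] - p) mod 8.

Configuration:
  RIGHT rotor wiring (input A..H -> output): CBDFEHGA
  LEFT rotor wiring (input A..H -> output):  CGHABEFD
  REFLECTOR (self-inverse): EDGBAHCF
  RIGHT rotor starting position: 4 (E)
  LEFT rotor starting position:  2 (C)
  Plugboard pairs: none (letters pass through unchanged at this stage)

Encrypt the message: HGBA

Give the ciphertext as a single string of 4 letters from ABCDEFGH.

Answer: FFAG

Derivation:
Char 1 ('H'): step: R->5, L=2; H->plug->H->R->H->L->E->refl->A->L'->G->R'->F->plug->F
Char 2 ('G'): step: R->6, L=2; G->plug->G->R->G->L->A->refl->E->L'->H->R'->F->plug->F
Char 3 ('B'): step: R->7, L=2; B->plug->B->R->D->L->C->refl->G->L'->B->R'->A->plug->A
Char 4 ('A'): step: R->0, L->3 (L advanced); A->plug->A->R->C->L->B->refl->D->L'->G->R'->G->plug->G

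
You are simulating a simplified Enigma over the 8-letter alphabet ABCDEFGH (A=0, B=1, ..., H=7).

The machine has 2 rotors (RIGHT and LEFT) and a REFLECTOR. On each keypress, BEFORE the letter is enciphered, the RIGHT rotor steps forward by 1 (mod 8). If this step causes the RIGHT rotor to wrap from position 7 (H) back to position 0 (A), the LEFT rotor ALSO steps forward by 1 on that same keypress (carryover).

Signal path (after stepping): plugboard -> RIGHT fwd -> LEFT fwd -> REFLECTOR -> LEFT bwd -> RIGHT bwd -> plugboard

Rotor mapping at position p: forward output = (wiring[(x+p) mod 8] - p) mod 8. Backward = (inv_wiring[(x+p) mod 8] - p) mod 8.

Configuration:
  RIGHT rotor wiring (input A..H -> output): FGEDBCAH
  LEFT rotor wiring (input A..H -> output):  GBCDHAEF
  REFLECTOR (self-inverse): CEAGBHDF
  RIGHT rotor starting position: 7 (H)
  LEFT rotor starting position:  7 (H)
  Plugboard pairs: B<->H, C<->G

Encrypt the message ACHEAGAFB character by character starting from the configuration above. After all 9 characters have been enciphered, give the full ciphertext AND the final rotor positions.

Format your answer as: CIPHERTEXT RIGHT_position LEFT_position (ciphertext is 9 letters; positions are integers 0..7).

Char 1 ('A'): step: R->0, L->0 (L advanced); A->plug->A->R->F->L->A->refl->C->L'->C->R'->F->plug->F
Char 2 ('C'): step: R->1, L=0; C->plug->G->R->G->L->E->refl->B->L'->B->R'->E->plug->E
Char 3 ('H'): step: R->2, L=0; H->plug->B->R->B->L->B->refl->E->L'->G->R'->E->plug->E
Char 4 ('E'): step: R->3, L=0; E->plug->E->R->E->L->H->refl->F->L'->H->R'->C->plug->G
Char 5 ('A'): step: R->4, L=0; A->plug->A->R->F->L->A->refl->C->L'->C->R'->F->plug->F
Char 6 ('G'): step: R->5, L=0; G->plug->C->R->C->L->C->refl->A->L'->F->R'->A->plug->A
Char 7 ('A'): step: R->6, L=0; A->plug->A->R->C->L->C->refl->A->L'->F->R'->F->plug->F
Char 8 ('F'): step: R->7, L=0; F->plug->F->R->C->L->C->refl->A->L'->F->R'->D->plug->D
Char 9 ('B'): step: R->0, L->1 (L advanced); B->plug->H->R->H->L->F->refl->H->L'->E->R'->C->plug->G
Final: ciphertext=FEEGFAFDG, RIGHT=0, LEFT=1

Answer: FEEGFAFDG 0 1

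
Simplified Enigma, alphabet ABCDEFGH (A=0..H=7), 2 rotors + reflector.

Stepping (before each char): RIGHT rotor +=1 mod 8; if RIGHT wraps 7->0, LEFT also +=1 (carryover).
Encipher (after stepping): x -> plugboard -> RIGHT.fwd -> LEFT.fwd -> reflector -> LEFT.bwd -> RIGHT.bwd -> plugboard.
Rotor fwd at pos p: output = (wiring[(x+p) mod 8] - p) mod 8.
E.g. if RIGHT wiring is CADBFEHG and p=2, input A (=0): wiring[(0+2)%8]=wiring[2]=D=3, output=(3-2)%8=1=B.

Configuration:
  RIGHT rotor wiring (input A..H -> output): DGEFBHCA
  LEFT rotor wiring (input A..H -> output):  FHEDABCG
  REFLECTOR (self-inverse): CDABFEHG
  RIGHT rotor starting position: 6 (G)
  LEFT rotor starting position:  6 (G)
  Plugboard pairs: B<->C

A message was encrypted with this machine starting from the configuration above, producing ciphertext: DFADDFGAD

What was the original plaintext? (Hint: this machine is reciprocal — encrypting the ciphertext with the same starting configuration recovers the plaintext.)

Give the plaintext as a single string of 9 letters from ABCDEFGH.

Answer: GDGBEBEGB

Derivation:
Char 1 ('D'): step: R->7, L=6; D->plug->D->R->F->L->F->refl->E->L'->A->R'->G->plug->G
Char 2 ('F'): step: R->0, L->7 (L advanced); F->plug->F->R->H->L->D->refl->B->L'->F->R'->D->plug->D
Char 3 ('A'): step: R->1, L=7; A->plug->A->R->F->L->B->refl->D->L'->H->R'->G->plug->G
Char 4 ('D'): step: R->2, L=7; D->plug->D->R->F->L->B->refl->D->L'->H->R'->C->plug->B
Char 5 ('D'): step: R->3, L=7; D->plug->D->R->H->L->D->refl->B->L'->F->R'->E->plug->E
Char 6 ('F'): step: R->4, L=7; F->plug->F->R->C->L->A->refl->C->L'->G->R'->C->plug->B
Char 7 ('G'): step: R->5, L=7; G->plug->G->R->A->L->H->refl->G->L'->B->R'->E->plug->E
Char 8 ('A'): step: R->6, L=7; A->plug->A->R->E->L->E->refl->F->L'->D->R'->G->plug->G
Char 9 ('D'): step: R->7, L=7; D->plug->D->R->F->L->B->refl->D->L'->H->R'->C->plug->B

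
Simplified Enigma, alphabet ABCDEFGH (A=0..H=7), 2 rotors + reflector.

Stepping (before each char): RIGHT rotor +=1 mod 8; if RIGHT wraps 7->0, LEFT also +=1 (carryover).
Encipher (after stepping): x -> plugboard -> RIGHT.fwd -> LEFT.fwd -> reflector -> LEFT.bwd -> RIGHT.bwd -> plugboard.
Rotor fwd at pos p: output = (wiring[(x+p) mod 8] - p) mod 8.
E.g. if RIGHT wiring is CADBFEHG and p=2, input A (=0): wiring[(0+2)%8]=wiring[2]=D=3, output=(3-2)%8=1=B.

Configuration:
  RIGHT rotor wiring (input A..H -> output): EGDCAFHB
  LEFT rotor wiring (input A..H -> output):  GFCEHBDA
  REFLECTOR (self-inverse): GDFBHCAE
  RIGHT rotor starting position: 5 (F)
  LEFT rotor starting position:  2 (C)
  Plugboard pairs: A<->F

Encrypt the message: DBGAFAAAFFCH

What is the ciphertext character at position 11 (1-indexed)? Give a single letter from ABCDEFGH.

Char 1 ('D'): step: R->6, L=2; D->plug->D->R->A->L->A->refl->G->L'->F->R'->E->plug->E
Char 2 ('B'): step: R->7, L=2; B->plug->B->R->F->L->G->refl->A->L'->A->R'->H->plug->H
Char 3 ('G'): step: R->0, L->3 (L advanced); G->plug->G->R->H->L->H->refl->E->L'->B->R'->H->plug->H
Char 4 ('A'): step: R->1, L=3; A->plug->F->R->G->L->C->refl->F->L'->E->R'->E->plug->E
Char 5 ('F'): step: R->2, L=3; F->plug->A->R->B->L->E->refl->H->L'->H->R'->F->plug->A
Char 6 ('A'): step: R->3, L=3; A->plug->F->R->B->L->E->refl->H->L'->H->R'->A->plug->F
Char 7 ('A'): step: R->4, L=3; A->plug->F->R->C->L->G->refl->A->L'->D->R'->C->plug->C
Char 8 ('A'): step: R->5, L=3; A->plug->F->R->G->L->C->refl->F->L'->E->R'->C->plug->C
Char 9 ('F'): step: R->6, L=3; F->plug->A->R->B->L->E->refl->H->L'->H->R'->H->plug->H
Char 10 ('F'): step: R->7, L=3; F->plug->A->R->C->L->G->refl->A->L'->D->R'->E->plug->E
Char 11 ('C'): step: R->0, L->4 (L advanced); C->plug->C->R->D->L->E->refl->H->L'->C->R'->D->plug->D

D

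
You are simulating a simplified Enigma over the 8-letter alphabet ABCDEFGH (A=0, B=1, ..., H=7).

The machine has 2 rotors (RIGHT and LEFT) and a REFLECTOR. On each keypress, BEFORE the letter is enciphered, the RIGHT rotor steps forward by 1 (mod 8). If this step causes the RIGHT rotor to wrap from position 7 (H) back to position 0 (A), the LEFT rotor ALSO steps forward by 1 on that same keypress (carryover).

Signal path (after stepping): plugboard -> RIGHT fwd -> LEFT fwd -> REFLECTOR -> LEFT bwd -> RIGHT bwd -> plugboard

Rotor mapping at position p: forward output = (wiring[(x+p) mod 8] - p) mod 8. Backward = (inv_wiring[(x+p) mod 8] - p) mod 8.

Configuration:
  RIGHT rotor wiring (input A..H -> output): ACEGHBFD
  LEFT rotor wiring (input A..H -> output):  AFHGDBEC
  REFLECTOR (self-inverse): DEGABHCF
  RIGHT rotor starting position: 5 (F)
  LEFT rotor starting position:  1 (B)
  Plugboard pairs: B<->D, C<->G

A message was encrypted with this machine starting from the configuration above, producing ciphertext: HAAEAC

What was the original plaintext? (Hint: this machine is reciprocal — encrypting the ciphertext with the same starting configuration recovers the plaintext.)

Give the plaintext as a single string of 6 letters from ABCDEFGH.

Answer: CBHDFF

Derivation:
Char 1 ('H'): step: R->6, L=1; H->plug->H->R->D->L->C->refl->G->L'->B->R'->G->plug->C
Char 2 ('A'): step: R->7, L=1; A->plug->A->R->E->L->A->refl->D->L'->F->R'->D->plug->B
Char 3 ('A'): step: R->0, L->2 (L advanced); A->plug->A->R->A->L->F->refl->H->L'->D->R'->H->plug->H
Char 4 ('E'): step: R->1, L=2; E->plug->E->R->A->L->F->refl->H->L'->D->R'->B->plug->D
Char 5 ('A'): step: R->2, L=2; A->plug->A->R->C->L->B->refl->E->L'->B->R'->F->plug->F
Char 6 ('C'): step: R->3, L=2; C->plug->G->R->H->L->D->refl->A->L'->F->R'->F->plug->F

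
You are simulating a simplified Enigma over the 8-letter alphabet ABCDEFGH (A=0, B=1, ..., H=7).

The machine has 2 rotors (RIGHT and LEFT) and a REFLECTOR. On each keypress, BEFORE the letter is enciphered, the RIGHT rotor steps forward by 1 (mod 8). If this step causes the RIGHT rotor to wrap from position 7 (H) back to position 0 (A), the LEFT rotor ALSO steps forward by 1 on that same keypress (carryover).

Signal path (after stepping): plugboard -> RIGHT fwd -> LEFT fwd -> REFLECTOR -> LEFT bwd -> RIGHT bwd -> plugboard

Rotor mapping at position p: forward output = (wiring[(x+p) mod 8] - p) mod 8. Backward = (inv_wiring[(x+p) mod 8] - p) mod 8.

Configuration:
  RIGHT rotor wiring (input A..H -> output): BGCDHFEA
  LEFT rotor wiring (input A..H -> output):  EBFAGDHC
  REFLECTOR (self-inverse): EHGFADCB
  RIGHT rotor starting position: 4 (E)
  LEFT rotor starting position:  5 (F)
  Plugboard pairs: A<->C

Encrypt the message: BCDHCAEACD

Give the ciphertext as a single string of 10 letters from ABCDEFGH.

Char 1 ('B'): step: R->5, L=5; B->plug->B->R->H->L->B->refl->H->L'->D->R'->C->plug->A
Char 2 ('C'): step: R->6, L=5; C->plug->A->R->G->L->D->refl->F->L'->C->R'->B->plug->B
Char 3 ('D'): step: R->7, L=5; D->plug->D->R->D->L->H->refl->B->L'->H->R'->C->plug->A
Char 4 ('H'): step: R->0, L->6 (L advanced); H->plug->H->R->A->L->B->refl->H->L'->E->R'->G->plug->G
Char 5 ('C'): step: R->1, L=6; C->plug->A->R->F->L->C->refl->G->L'->C->R'->C->plug->A
Char 6 ('A'): step: R->2, L=6; A->plug->C->R->F->L->C->refl->G->L'->C->R'->E->plug->E
Char 7 ('E'): step: R->3, L=6; E->plug->E->R->F->L->C->refl->G->L'->C->R'->C->plug->A
Char 8 ('A'): step: R->4, L=6; A->plug->C->R->A->L->B->refl->H->L'->E->R'->D->plug->D
Char 9 ('C'): step: R->5, L=6; C->plug->A->R->A->L->B->refl->H->L'->E->R'->D->plug->D
Char 10 ('D'): step: R->6, L=6; D->plug->D->R->A->L->B->refl->H->L'->E->R'->E->plug->E

Answer: ABAGAEADDE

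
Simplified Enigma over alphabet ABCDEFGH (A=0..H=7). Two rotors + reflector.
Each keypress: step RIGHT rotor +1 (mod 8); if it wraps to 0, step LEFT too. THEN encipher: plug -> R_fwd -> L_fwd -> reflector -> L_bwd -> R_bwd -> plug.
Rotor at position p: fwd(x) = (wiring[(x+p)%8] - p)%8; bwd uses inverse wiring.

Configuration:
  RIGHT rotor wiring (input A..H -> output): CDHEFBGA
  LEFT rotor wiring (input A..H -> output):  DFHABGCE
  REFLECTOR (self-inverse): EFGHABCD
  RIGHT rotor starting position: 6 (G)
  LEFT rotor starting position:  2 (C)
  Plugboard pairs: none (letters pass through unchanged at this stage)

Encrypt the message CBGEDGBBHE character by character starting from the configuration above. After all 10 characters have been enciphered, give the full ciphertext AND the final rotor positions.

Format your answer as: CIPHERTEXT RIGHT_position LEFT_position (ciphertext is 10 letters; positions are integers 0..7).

Answer: BAFGBCEHEH 0 4

Derivation:
Char 1 ('C'): step: R->7, L=2; C->plug->C->R->E->L->A->refl->E->L'->D->R'->B->plug->B
Char 2 ('B'): step: R->0, L->3 (L advanced); B->plug->B->R->D->L->H->refl->D->L'->C->R'->A->plug->A
Char 3 ('G'): step: R->1, L=3; G->plug->G->R->H->L->E->refl->A->L'->F->R'->F->plug->F
Char 4 ('E'): step: R->2, L=3; E->plug->E->R->E->L->B->refl->F->L'->A->R'->G->plug->G
Char 5 ('D'): step: R->3, L=3; D->plug->D->R->D->L->H->refl->D->L'->C->R'->B->plug->B
Char 6 ('G'): step: R->4, L=3; G->plug->G->R->D->L->H->refl->D->L'->C->R'->C->plug->C
Char 7 ('B'): step: R->5, L=3; B->plug->B->R->B->L->G->refl->C->L'->G->R'->E->plug->E
Char 8 ('B'): step: R->6, L=3; B->plug->B->R->C->L->D->refl->H->L'->D->R'->H->plug->H
Char 9 ('H'): step: R->7, L=3; H->plug->H->R->H->L->E->refl->A->L'->F->R'->E->plug->E
Char 10 ('E'): step: R->0, L->4 (L advanced); E->plug->E->R->F->L->B->refl->F->L'->A->R'->H->plug->H
Final: ciphertext=BAFGBCEHEH, RIGHT=0, LEFT=4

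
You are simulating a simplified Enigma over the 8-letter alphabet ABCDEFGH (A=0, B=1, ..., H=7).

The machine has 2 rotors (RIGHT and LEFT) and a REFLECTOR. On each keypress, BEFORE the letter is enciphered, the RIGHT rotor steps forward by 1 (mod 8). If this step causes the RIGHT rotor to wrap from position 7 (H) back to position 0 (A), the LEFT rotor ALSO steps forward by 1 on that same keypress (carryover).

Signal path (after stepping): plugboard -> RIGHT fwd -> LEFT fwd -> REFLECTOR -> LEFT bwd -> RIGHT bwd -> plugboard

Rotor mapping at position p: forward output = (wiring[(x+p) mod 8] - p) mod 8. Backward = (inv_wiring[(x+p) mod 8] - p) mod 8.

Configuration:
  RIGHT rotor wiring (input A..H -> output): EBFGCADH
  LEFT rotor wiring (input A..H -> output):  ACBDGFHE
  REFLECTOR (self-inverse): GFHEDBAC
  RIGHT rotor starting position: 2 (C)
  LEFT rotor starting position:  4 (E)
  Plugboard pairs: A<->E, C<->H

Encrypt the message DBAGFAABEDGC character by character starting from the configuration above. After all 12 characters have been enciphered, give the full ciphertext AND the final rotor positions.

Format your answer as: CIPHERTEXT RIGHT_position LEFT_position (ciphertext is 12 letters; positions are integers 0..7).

Char 1 ('D'): step: R->3, L=4; D->plug->D->R->A->L->C->refl->H->L'->H->R'->B->plug->B
Char 2 ('B'): step: R->4, L=4; B->plug->B->R->E->L->E->refl->D->L'->C->R'->H->plug->C
Char 3 ('A'): step: R->5, L=4; A->plug->E->R->E->L->E->refl->D->L'->C->R'->C->plug->H
Char 4 ('G'): step: R->6, L=4; G->plug->G->R->E->L->E->refl->D->L'->C->R'->H->plug->C
Char 5 ('F'): step: R->7, L=4; F->plug->F->R->D->L->A->refl->G->L'->F->R'->B->plug->B
Char 6 ('A'): step: R->0, L->5 (L advanced); A->plug->E->R->C->L->H->refl->C->L'->B->R'->B->plug->B
Char 7 ('A'): step: R->1, L=5; A->plug->E->R->H->L->B->refl->F->L'->E->R'->B->plug->B
Char 8 ('B'): step: R->2, L=5; B->plug->B->R->E->L->F->refl->B->L'->H->R'->H->plug->C
Char 9 ('E'): step: R->3, L=5; E->plug->A->R->D->L->D->refl->E->L'->F->R'->C->plug->H
Char 10 ('D'): step: R->4, L=5; D->plug->D->R->D->L->D->refl->E->L'->F->R'->F->plug->F
Char 11 ('G'): step: R->5, L=5; G->plug->G->R->B->L->C->refl->H->L'->C->R'->C->plug->H
Char 12 ('C'): step: R->6, L=5; C->plug->H->R->C->L->H->refl->C->L'->B->R'->B->plug->B
Final: ciphertext=BCHCBBBCHFHB, RIGHT=6, LEFT=5

Answer: BCHCBBBCHFHB 6 5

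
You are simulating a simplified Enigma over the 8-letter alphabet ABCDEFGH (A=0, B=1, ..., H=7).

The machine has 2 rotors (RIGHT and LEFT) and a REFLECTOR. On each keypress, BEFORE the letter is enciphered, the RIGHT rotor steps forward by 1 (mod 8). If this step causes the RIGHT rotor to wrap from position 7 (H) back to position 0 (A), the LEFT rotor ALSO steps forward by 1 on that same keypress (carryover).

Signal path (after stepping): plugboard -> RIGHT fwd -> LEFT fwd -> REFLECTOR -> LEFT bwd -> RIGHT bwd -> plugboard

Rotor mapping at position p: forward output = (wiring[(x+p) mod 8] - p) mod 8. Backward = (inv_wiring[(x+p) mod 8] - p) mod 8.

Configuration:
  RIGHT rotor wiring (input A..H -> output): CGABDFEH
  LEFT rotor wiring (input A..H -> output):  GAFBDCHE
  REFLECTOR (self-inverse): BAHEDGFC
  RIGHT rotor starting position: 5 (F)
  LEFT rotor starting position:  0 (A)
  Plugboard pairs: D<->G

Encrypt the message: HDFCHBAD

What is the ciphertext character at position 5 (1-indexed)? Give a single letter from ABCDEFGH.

Char 1 ('H'): step: R->6, L=0; H->plug->H->R->H->L->E->refl->D->L'->E->R'->C->plug->C
Char 2 ('D'): step: R->7, L=0; D->plug->G->R->G->L->H->refl->C->L'->F->R'->H->plug->H
Char 3 ('F'): step: R->0, L->1 (L advanced); F->plug->F->R->F->L->G->refl->F->L'->H->R'->H->plug->H
Char 4 ('C'): step: R->1, L=1; C->plug->C->R->A->L->H->refl->C->L'->D->R'->F->plug->F
Char 5 ('H'): step: R->2, L=1; H->plug->H->R->E->L->B->refl->A->L'->C->R'->E->plug->E

E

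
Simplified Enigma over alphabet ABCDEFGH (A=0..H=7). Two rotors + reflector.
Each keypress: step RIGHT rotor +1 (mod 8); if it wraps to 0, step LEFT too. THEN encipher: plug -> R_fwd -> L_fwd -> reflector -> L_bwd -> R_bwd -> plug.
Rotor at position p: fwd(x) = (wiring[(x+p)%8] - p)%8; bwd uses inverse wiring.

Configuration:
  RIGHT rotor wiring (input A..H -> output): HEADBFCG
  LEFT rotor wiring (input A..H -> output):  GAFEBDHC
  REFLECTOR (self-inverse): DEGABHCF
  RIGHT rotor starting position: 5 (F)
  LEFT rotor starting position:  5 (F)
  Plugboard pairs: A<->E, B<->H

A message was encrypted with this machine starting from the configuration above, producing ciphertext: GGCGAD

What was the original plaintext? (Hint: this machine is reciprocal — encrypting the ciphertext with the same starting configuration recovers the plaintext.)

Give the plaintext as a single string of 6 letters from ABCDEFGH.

Char 1 ('G'): step: R->6, L=5; G->plug->G->R->D->L->B->refl->E->L'->H->R'->H->plug->B
Char 2 ('G'): step: R->7, L=5; G->plug->G->R->G->L->H->refl->F->L'->C->R'->F->plug->F
Char 3 ('C'): step: R->0, L->6 (L advanced); C->plug->C->R->A->L->B->refl->E->L'->B->R'->E->plug->A
Char 4 ('G'): step: R->1, L=6; G->plug->G->R->F->L->G->refl->C->L'->D->R'->A->plug->E
Char 5 ('A'): step: R->2, L=6; A->plug->E->R->A->L->B->refl->E->L'->B->R'->B->plug->H
Char 6 ('D'): step: R->3, L=6; D->plug->D->R->H->L->F->refl->H->L'->E->R'->F->plug->F

Answer: BFAEHF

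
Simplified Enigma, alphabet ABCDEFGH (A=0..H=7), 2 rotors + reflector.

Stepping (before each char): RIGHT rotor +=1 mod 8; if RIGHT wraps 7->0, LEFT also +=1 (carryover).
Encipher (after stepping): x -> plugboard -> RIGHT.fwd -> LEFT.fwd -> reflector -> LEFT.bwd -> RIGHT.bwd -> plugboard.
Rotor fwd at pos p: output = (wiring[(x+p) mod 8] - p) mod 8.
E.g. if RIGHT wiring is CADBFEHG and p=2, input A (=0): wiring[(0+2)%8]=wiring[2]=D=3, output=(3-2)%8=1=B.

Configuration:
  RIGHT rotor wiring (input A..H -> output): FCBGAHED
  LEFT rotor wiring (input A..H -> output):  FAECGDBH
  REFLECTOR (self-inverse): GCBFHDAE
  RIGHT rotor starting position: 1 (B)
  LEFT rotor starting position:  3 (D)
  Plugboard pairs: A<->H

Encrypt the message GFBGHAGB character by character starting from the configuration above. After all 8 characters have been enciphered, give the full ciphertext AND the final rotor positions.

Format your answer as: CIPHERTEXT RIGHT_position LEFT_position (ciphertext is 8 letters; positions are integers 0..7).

Char 1 ('G'): step: R->2, L=3; G->plug->G->R->D->L->G->refl->A->L'->C->R'->E->plug->E
Char 2 ('F'): step: R->3, L=3; F->plug->F->R->C->L->A->refl->G->L'->D->R'->A->plug->H
Char 3 ('B'): step: R->4, L=3; B->plug->B->R->D->L->G->refl->A->L'->C->R'->H->plug->A
Char 4 ('G'): step: R->5, L=3; G->plug->G->R->B->L->D->refl->F->L'->G->R'->C->plug->C
Char 5 ('H'): step: R->6, L=3; H->plug->A->R->G->L->F->refl->D->L'->B->R'->H->plug->A
Char 6 ('A'): step: R->7, L=3; A->plug->H->R->F->L->C->refl->B->L'->H->R'->E->plug->E
Char 7 ('G'): step: R->0, L->4 (L advanced); G->plug->G->R->E->L->B->refl->C->L'->A->R'->E->plug->E
Char 8 ('B'): step: R->1, L=4; B->plug->B->R->A->L->C->refl->B->L'->E->R'->H->plug->A
Final: ciphertext=EHACAEEA, RIGHT=1, LEFT=4

Answer: EHACAEEA 1 4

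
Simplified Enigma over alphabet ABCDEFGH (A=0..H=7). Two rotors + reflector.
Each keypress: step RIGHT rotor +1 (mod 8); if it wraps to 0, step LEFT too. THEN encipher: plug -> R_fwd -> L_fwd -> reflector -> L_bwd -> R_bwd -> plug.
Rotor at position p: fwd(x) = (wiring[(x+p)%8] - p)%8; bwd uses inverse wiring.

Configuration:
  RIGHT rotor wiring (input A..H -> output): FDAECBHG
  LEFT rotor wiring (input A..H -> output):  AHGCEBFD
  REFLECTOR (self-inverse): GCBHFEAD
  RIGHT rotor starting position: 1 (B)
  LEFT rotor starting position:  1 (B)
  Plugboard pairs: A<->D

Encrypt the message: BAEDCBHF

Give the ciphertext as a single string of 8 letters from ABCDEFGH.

Answer: DGBAHGFA

Derivation:
Char 1 ('B'): step: R->2, L=1; B->plug->B->R->C->L->B->refl->C->L'->G->R'->A->plug->D
Char 2 ('A'): step: R->3, L=1; A->plug->D->R->E->L->A->refl->G->L'->A->R'->G->plug->G
Char 3 ('E'): step: R->4, L=1; E->plug->E->R->B->L->F->refl->E->L'->F->R'->B->plug->B
Char 4 ('D'): step: R->5, L=1; D->plug->A->R->E->L->A->refl->G->L'->A->R'->D->plug->A
Char 5 ('C'): step: R->6, L=1; C->plug->C->R->H->L->H->refl->D->L'->D->R'->H->plug->H
Char 6 ('B'): step: R->7, L=1; B->plug->B->R->G->L->C->refl->B->L'->C->R'->G->plug->G
Char 7 ('H'): step: R->0, L->2 (L advanced); H->plug->H->R->G->L->G->refl->A->L'->B->R'->F->plug->F
Char 8 ('F'): step: R->1, L=2; F->plug->F->R->G->L->G->refl->A->L'->B->R'->D->plug->A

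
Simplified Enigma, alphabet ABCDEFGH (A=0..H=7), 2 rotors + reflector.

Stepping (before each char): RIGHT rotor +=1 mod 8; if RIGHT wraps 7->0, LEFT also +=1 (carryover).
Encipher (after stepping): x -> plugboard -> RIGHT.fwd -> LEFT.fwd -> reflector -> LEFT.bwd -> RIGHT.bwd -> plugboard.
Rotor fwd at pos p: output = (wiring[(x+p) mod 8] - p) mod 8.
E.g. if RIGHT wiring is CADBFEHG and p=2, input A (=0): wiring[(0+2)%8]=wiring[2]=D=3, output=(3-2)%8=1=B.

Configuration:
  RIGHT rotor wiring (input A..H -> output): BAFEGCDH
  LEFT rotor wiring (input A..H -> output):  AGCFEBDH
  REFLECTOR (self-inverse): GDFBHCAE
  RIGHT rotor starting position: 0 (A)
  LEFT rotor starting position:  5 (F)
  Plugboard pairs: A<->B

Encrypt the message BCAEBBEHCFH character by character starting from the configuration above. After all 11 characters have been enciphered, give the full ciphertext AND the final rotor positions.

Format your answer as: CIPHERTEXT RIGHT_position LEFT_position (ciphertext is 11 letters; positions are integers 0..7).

Answer: HBEBCDABGCD 3 6

Derivation:
Char 1 ('B'): step: R->1, L=5; B->plug->A->R->H->L->H->refl->E->L'->A->R'->H->plug->H
Char 2 ('C'): step: R->2, L=5; C->plug->C->R->E->L->B->refl->D->L'->D->R'->A->plug->B
Char 3 ('A'): step: R->3, L=5; A->plug->B->R->D->L->D->refl->B->L'->E->R'->E->plug->E
Char 4 ('E'): step: R->4, L=5; E->plug->E->R->F->L->F->refl->C->L'->C->R'->A->plug->B
Char 5 ('B'): step: R->5, L=5; B->plug->A->R->F->L->F->refl->C->L'->C->R'->C->plug->C
Char 6 ('B'): step: R->6, L=5; B->plug->A->R->F->L->F->refl->C->L'->C->R'->D->plug->D
Char 7 ('E'): step: R->7, L=5; E->plug->E->R->F->L->F->refl->C->L'->C->R'->B->plug->A
Char 8 ('H'): step: R->0, L->6 (L advanced); H->plug->H->R->H->L->D->refl->B->L'->B->R'->A->plug->B
Char 9 ('C'): step: R->1, L=6; C->plug->C->R->D->L->A->refl->G->L'->G->R'->G->plug->G
Char 10 ('F'): step: R->2, L=6; F->plug->F->R->F->L->H->refl->E->L'->E->R'->C->plug->C
Char 11 ('H'): step: R->3, L=6; H->plug->H->R->C->L->C->refl->F->L'->A->R'->D->plug->D
Final: ciphertext=HBEBCDABGCD, RIGHT=3, LEFT=6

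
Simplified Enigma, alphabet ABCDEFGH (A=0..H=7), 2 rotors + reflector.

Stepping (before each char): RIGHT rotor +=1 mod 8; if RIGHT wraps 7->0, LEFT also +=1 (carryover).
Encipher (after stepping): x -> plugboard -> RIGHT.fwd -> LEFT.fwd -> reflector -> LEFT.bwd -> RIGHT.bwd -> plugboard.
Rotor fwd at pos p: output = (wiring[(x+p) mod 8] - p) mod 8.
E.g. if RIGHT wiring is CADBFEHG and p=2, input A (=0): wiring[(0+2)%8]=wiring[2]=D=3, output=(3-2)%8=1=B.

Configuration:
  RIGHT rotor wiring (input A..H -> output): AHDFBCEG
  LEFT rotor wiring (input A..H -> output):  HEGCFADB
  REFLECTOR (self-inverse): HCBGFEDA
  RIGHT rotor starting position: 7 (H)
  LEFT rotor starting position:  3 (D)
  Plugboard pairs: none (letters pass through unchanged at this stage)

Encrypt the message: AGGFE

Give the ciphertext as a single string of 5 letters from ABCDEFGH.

Char 1 ('A'): step: R->0, L->4 (L advanced); A->plug->A->R->A->L->B->refl->C->L'->G->R'->H->plug->H
Char 2 ('G'): step: R->1, L=4; G->plug->G->R->F->L->A->refl->H->L'->C->R'->B->plug->B
Char 3 ('G'): step: R->2, L=4; G->plug->G->R->G->L->C->refl->B->L'->A->R'->D->plug->D
Char 4 ('F'): step: R->3, L=4; F->plug->F->R->F->L->A->refl->H->L'->C->R'->A->plug->A
Char 5 ('E'): step: R->4, L=4; E->plug->E->R->E->L->D->refl->G->L'->H->R'->G->plug->G

Answer: HBDAG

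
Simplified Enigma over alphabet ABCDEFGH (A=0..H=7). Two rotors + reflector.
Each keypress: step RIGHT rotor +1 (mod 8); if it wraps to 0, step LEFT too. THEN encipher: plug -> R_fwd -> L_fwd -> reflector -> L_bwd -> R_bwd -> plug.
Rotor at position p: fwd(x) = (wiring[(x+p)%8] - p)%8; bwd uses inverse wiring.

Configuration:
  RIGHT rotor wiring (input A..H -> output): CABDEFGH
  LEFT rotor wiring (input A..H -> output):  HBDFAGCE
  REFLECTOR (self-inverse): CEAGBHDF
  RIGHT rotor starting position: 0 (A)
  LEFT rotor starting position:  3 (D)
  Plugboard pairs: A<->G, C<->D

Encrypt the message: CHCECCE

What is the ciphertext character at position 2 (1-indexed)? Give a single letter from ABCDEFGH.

Char 1 ('C'): step: R->1, L=3; C->plug->D->R->D->L->H->refl->F->L'->B->R'->H->plug->H
Char 2 ('H'): step: R->2, L=3; H->plug->H->R->G->L->G->refl->D->L'->C->R'->C->plug->D

D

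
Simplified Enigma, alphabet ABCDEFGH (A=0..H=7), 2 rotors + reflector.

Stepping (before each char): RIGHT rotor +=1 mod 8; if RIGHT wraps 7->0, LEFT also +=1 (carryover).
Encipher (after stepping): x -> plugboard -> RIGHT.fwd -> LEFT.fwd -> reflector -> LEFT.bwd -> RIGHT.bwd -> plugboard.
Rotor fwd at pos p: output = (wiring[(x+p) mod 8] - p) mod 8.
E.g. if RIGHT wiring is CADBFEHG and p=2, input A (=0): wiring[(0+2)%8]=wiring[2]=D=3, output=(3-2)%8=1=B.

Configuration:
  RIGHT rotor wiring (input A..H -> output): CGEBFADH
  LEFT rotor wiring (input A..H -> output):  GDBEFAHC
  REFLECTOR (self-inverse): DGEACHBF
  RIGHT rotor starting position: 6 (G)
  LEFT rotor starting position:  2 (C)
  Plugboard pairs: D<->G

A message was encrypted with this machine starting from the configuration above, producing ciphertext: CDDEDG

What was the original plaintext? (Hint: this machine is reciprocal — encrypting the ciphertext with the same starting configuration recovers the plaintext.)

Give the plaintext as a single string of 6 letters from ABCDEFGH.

Char 1 ('C'): step: R->7, L=2; C->plug->C->R->H->L->B->refl->G->L'->D->R'->B->plug->B
Char 2 ('D'): step: R->0, L->3 (L advanced); D->plug->G->R->D->L->E->refl->C->L'->B->R'->D->plug->G
Char 3 ('D'): step: R->1, L=3; D->plug->G->R->G->L->A->refl->D->L'->F->R'->A->plug->A
Char 4 ('E'): step: R->2, L=3; E->plug->E->R->B->L->C->refl->E->L'->D->R'->C->plug->C
Char 5 ('D'): step: R->3, L=3; D->plug->G->R->D->L->E->refl->C->L'->B->R'->H->plug->H
Char 6 ('G'): step: R->4, L=3; G->plug->D->R->D->L->E->refl->C->L'->B->R'->A->plug->A

Answer: BGACHA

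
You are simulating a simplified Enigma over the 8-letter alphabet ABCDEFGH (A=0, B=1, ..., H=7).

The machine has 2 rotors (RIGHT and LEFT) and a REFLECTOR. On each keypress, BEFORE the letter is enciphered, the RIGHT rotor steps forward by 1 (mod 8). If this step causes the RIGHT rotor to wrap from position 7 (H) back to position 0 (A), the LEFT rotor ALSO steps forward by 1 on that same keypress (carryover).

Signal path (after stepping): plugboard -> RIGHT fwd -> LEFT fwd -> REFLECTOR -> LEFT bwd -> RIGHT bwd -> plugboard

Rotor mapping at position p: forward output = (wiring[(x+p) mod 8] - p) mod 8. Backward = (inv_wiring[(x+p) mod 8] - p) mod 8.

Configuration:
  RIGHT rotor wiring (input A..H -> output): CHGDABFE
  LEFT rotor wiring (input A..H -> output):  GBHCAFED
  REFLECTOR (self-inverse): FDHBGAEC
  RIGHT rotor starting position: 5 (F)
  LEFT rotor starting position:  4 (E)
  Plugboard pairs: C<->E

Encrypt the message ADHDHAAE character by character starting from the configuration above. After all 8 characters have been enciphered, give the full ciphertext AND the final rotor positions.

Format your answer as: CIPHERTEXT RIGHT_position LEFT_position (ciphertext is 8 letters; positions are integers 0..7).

Char 1 ('A'): step: R->6, L=4; A->plug->A->R->H->L->G->refl->E->L'->A->R'->E->plug->C
Char 2 ('D'): step: R->7, L=4; D->plug->D->R->H->L->G->refl->E->L'->A->R'->C->plug->E
Char 3 ('H'): step: R->0, L->5 (L advanced); H->plug->H->R->E->L->E->refl->G->L'->C->R'->A->plug->A
Char 4 ('D'): step: R->1, L=5; D->plug->D->R->H->L->D->refl->B->L'->D->R'->G->plug->G
Char 5 ('H'): step: R->2, L=5; H->plug->H->R->F->L->C->refl->H->L'->B->R'->B->plug->B
Char 6 ('A'): step: R->3, L=5; A->plug->A->R->A->L->A->refl->F->L'->G->R'->C->plug->E
Char 7 ('A'): step: R->4, L=5; A->plug->A->R->E->L->E->refl->G->L'->C->R'->G->plug->G
Char 8 ('E'): step: R->5, L=5; E->plug->C->R->H->L->D->refl->B->L'->D->R'->H->plug->H
Final: ciphertext=CEAGBEGH, RIGHT=5, LEFT=5

Answer: CEAGBEGH 5 5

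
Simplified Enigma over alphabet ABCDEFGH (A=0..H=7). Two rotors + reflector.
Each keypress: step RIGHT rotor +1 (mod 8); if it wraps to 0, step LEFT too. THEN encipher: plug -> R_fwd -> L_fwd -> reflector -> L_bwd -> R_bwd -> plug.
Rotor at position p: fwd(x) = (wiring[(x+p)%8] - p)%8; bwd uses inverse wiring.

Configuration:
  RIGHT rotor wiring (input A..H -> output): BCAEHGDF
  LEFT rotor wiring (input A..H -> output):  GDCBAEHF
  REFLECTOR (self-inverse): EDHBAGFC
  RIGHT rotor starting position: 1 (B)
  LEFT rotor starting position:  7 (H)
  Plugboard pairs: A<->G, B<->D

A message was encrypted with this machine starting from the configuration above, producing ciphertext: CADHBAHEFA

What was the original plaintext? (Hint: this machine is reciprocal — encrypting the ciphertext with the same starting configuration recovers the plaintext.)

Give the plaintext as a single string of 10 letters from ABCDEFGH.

Char 1 ('C'): step: R->2, L=7; C->plug->C->R->F->L->B->refl->D->L'->D->R'->F->plug->F
Char 2 ('A'): step: R->3, L=7; A->plug->G->R->H->L->A->refl->E->L'->C->R'->E->plug->E
Char 3 ('D'): step: R->4, L=7; D->plug->B->R->C->L->E->refl->A->L'->H->R'->C->plug->C
Char 4 ('H'): step: R->5, L=7; H->plug->H->R->C->L->E->refl->A->L'->H->R'->G->plug->A
Char 5 ('B'): step: R->6, L=7; B->plug->D->R->E->L->C->refl->H->L'->B->R'->G->plug->A
Char 6 ('A'): step: R->7, L=7; A->plug->G->R->H->L->A->refl->E->L'->C->R'->B->plug->D
Char 7 ('H'): step: R->0, L->0 (L advanced); H->plug->H->R->F->L->E->refl->A->L'->E->R'->D->plug->B
Char 8 ('E'): step: R->1, L=0; E->plug->E->R->F->L->E->refl->A->L'->E->R'->G->plug->A
Char 9 ('F'): step: R->2, L=0; F->plug->F->R->D->L->B->refl->D->L'->B->R'->E->plug->E
Char 10 ('A'): step: R->3, L=0; A->plug->G->R->H->L->F->refl->G->L'->A->R'->D->plug->B

Answer: FECAADBAEB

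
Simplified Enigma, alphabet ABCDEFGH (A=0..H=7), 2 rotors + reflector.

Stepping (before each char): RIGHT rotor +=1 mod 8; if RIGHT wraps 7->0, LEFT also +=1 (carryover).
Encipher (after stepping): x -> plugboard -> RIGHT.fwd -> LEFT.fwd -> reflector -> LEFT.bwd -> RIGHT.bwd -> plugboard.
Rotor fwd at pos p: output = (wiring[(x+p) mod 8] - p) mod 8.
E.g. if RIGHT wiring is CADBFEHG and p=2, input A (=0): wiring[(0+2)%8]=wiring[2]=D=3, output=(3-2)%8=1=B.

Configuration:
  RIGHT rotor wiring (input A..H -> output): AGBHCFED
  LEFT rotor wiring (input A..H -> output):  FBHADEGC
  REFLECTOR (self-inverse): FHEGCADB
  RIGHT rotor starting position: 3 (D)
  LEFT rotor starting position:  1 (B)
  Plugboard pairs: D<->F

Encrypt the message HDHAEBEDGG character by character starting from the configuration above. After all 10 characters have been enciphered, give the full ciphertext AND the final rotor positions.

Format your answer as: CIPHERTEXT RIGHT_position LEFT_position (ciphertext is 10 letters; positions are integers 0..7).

Answer: FEEBFAAECB 5 2

Derivation:
Char 1 ('H'): step: R->4, L=1; H->plug->H->R->D->L->C->refl->E->L'->H->R'->D->plug->F
Char 2 ('D'): step: R->5, L=1; D->plug->F->R->E->L->D->refl->G->L'->B->R'->E->plug->E
Char 3 ('H'): step: R->6, L=1; H->plug->H->R->H->L->E->refl->C->L'->D->R'->E->plug->E
Char 4 ('A'): step: R->7, L=1; A->plug->A->R->E->L->D->refl->G->L'->B->R'->B->plug->B
Char 5 ('E'): step: R->0, L->2 (L advanced); E->plug->E->R->C->L->B->refl->H->L'->H->R'->D->plug->F
Char 6 ('B'): step: R->1, L=2; B->plug->B->R->A->L->F->refl->A->L'->F->R'->A->plug->A
Char 7 ('E'): step: R->2, L=2; E->plug->E->R->C->L->B->refl->H->L'->H->R'->A->plug->A
Char 8 ('D'): step: R->3, L=2; D->plug->F->R->F->L->A->refl->F->L'->A->R'->E->plug->E
Char 9 ('G'): step: R->4, L=2; G->plug->G->R->F->L->A->refl->F->L'->A->R'->C->plug->C
Char 10 ('G'): step: R->5, L=2; G->plug->G->R->C->L->B->refl->H->L'->H->R'->B->plug->B
Final: ciphertext=FEEBFAAECB, RIGHT=5, LEFT=2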